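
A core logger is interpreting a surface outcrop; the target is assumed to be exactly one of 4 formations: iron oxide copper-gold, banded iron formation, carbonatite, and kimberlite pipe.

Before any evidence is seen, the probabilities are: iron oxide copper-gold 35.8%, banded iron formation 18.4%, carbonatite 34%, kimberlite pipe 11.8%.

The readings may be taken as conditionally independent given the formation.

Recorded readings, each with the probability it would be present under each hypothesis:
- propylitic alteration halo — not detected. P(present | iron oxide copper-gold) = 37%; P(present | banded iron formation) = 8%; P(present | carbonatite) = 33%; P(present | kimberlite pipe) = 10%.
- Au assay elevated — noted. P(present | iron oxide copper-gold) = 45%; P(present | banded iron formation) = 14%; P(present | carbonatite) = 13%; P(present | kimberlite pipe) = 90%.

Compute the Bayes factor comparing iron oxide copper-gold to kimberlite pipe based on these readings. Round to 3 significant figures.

0.350

Take the product of per-reading likelihoods under each hypothesis (using 1 − P(present | H) for each absent reading), then divide.
  iron oxide copper-gold: (1 − 0.37) × 0.45 = 0.2835
  kimberlite pipe: (1 − 0.10) × 0.90 = 0.81
Bayes factor = 0.2835 / 0.81 ≈ 0.350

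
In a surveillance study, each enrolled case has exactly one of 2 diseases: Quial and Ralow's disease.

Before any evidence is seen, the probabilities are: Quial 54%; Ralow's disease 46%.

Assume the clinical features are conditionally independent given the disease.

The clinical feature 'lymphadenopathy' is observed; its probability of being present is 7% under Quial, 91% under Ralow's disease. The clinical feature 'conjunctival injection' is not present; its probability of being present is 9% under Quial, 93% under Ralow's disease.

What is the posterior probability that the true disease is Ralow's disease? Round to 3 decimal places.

Multiply each prior by the joint likelihood of the clinical feature pattern (using 1 − P(present | H) for each absent clinical feature):
  Quial: 0.54 × 0.07 × (1 − 0.09) = 0.034398
  Ralow's disease: 0.46 × 0.91 × (1 − 0.93) = 0.029302
The unnormalized weights sum to 0.0637.
P(Ralow's disease | evidence) = 0.029302 / 0.0637 ≈ 0.460.

0.460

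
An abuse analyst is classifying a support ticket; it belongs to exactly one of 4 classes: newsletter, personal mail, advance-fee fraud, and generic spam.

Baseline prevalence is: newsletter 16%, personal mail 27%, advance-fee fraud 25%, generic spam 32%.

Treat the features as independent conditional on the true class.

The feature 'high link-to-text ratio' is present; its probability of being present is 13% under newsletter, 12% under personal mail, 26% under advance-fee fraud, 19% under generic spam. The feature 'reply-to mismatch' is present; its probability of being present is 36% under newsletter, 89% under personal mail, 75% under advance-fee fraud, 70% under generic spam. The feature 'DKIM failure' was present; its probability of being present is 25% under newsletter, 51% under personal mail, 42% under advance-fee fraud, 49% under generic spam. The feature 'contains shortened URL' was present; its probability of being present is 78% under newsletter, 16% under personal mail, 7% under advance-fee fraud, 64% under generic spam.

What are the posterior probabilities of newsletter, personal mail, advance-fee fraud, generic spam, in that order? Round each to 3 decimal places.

0.079, 0.127, 0.077, 0.718

By Bayes' rule with conditional independence, the unnormalized weight for each hypothesis is prior × ∏ likelihoods:
  newsletter: 0.16 × 0.13 × 0.36 × 0.25 × 0.78 = 0.0014602
  personal mail: 0.27 × 0.12 × 0.89 × 0.51 × 0.16 = 0.002353
  advance-fee fraud: 0.25 × 0.26 × 0.75 × 0.42 × 0.07 = 0.0014333
  generic spam: 0.32 × 0.19 × 0.70 × 0.49 × 0.64 = 0.013347
Normalizing constant Z = 0.0014602 + 0.002353 + 0.0014333 + 0.013347 = 0.018593.
P(newsletter | evidence) = 0.0014602 / 0.018593 ≈ 0.079
P(personal mail | evidence) = 0.002353 / 0.018593 ≈ 0.127
P(advance-fee fraud | evidence) = 0.0014333 / 0.018593 ≈ 0.077
P(generic spam | evidence) = 0.013347 / 0.018593 ≈ 0.718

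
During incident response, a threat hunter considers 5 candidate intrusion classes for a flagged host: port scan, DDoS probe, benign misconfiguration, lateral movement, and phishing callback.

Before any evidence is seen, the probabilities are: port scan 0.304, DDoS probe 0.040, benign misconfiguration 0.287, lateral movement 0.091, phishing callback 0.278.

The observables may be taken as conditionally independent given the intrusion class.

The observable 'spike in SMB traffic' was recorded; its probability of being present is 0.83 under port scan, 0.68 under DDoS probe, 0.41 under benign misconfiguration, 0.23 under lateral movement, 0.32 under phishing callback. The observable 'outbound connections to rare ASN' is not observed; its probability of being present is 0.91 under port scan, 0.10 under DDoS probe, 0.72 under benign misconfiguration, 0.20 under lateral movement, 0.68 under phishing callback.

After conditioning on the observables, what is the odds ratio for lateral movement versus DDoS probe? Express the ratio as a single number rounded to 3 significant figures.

Unnormalized posterior weight (prior times the observable likelihoods) for each of the two hypotheses (using 1 − P(present | H) for each absent observable):
  lateral movement: 0.091 × 0.23 × (1 − 0.20) = 0.016744
  DDoS probe: 0.040 × 0.68 × (1 − 0.10) = 0.02448
Odds(lateral movement : DDoS probe) = 0.016744 / 0.02448 ≈ 0.684.

0.684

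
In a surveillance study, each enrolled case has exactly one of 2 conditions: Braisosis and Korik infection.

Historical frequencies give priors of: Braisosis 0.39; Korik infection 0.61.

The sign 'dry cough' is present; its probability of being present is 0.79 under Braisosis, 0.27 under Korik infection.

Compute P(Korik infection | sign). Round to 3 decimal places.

Multiply each prior by the likelihood of the sign:
  Braisosis: 0.39 × 0.79 = 0.3081
  Korik infection: 0.61 × 0.27 = 0.1647
Normalizing constant Z = 0.3081 + 0.1647 = 0.4728.
P(Korik infection | evidence) = 0.1647 / 0.4728 ≈ 0.348.

0.348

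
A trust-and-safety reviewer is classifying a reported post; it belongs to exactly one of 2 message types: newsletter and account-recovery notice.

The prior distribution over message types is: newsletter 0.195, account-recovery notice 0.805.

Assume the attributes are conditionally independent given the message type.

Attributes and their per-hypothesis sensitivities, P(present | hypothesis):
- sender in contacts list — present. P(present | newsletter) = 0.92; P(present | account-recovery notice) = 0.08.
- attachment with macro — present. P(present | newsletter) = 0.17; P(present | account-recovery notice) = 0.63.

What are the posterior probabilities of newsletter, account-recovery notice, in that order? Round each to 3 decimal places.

Multiply each prior by the joint likelihood of the attribute pattern:
  newsletter: 0.195 × 0.92 × 0.17 = 0.030498
  account-recovery notice: 0.805 × 0.08 × 0.63 = 0.040572
Normalizing constant Z = 0.030498 + 0.040572 = 0.07107.
P(newsletter | evidence) = 0.030498 / 0.07107 ≈ 0.429
P(account-recovery notice | evidence) = 0.040572 / 0.07107 ≈ 0.571

0.429, 0.571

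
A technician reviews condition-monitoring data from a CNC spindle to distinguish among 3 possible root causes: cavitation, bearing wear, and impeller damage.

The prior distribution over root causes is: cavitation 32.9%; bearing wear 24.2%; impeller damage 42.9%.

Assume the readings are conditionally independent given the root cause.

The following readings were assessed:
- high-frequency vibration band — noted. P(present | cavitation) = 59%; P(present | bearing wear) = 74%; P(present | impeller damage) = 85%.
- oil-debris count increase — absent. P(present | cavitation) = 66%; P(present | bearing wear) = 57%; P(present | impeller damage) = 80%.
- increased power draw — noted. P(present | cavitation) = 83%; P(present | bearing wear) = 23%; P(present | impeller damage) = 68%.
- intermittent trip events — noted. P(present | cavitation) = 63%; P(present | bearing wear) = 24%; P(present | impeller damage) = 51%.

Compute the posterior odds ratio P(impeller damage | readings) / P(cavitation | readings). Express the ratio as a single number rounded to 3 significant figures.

Posterior odds equal prior odds times the likelihood ratio; only the two competing hypotheses matter (using 1 − P(present | H) for each absent reading).
  impeller damage: 0.429 × 0.85 × (1 − 0.80) × 0.68 × 0.51 = 0.025292
  cavitation: 0.329 × 0.59 × (1 − 0.66) × 0.83 × 0.63 = 0.03451
Posterior odds = 0.025292 / 0.03451 ≈ 0.733.

0.733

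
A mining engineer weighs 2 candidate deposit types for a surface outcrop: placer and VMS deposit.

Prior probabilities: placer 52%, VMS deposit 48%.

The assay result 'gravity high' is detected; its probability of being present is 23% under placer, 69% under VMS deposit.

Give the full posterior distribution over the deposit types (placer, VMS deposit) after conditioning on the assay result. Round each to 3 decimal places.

Multiply each prior by the likelihood of the assay result:
  placer: 0.52 × 0.23 = 0.1196
  VMS deposit: 0.48 × 0.69 = 0.3312
Marginal likelihood of the evidence = 0.4508.
P(placer | evidence) = 0.1196 / 0.4508 ≈ 0.265
P(VMS deposit | evidence) = 0.3312 / 0.4508 ≈ 0.735

0.265, 0.735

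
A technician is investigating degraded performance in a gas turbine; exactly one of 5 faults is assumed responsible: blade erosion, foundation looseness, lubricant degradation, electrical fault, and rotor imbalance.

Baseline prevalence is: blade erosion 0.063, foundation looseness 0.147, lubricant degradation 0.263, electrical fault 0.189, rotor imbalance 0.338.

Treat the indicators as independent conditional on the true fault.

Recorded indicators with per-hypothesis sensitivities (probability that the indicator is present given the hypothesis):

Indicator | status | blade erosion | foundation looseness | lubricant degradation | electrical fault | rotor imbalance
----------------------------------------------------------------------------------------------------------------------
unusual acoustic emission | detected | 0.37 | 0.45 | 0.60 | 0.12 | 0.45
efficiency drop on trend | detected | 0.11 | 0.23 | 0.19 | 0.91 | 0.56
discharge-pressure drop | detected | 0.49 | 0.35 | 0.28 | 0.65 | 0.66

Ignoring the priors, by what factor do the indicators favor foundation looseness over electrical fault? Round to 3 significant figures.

Take the product of per-indicator likelihoods under each hypothesis, then divide.
  foundation looseness: 0.45 × 0.23 × 0.35 = 0.036225
  electrical fault: 0.12 × 0.91 × 0.65 = 0.07098
Bayes factor = 0.036225 / 0.07098 ≈ 0.510

0.510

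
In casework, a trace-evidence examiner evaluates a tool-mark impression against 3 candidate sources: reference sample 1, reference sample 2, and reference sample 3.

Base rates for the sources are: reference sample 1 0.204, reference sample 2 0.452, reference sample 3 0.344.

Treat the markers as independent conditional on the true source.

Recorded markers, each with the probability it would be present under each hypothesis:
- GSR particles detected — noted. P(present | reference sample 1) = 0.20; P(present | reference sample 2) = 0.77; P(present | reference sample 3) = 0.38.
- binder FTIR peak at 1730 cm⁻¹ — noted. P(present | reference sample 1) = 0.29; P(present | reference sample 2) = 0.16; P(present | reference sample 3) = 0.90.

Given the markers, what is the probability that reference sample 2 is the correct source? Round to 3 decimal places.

By Bayes' rule with conditional independence, the unnormalized weight for each hypothesis is prior × ∏ likelihoods:
  reference sample 1: 0.204 × 0.20 × 0.29 = 0.011832
  reference sample 2: 0.452 × 0.77 × 0.16 = 0.055686
  reference sample 3: 0.344 × 0.38 × 0.90 = 0.11765
Normalizing constant Z = 0.011832 + 0.055686 + 0.11765 = 0.18517.
P(reference sample 2 | evidence) = 0.055686 / 0.18517 ≈ 0.301.

0.301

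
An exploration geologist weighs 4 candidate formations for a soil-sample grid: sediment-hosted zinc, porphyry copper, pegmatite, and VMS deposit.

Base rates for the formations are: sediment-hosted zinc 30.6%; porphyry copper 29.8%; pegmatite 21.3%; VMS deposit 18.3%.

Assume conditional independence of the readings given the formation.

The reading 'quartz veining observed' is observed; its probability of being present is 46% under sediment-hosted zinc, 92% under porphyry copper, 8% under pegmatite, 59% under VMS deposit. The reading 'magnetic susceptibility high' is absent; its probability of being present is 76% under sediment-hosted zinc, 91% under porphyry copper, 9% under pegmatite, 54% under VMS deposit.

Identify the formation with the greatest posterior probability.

VMS deposit

Multiply each prior by the joint likelihood of the reading pattern (using 1 − P(present | H) for each absent reading):
  sediment-hosted zinc: 0.306 × 0.46 × (1 − 0.76) = 0.033782
  porphyry copper: 0.298 × 0.92 × (1 − 0.91) = 0.024674
  pegmatite: 0.213 × 0.08 × (1 − 0.09) = 0.015506
  VMS deposit: 0.183 × 0.59 × (1 − 0.54) = 0.049666
Marginal likelihood of the evidence = 0.12363.
P(sediment-hosted zinc | evidence) ≈ 0.033782 / 0.12363 ≈ 0.273
P(porphyry copper | evidence) ≈ 0.024674 / 0.12363 ≈ 0.200
P(pegmatite | evidence) ≈ 0.015506 / 0.12363 ≈ 0.125
P(VMS deposit | evidence) ≈ 0.049666 / 0.12363 ≈ 0.402
The largest is 0.402, so VMS deposit is most probable.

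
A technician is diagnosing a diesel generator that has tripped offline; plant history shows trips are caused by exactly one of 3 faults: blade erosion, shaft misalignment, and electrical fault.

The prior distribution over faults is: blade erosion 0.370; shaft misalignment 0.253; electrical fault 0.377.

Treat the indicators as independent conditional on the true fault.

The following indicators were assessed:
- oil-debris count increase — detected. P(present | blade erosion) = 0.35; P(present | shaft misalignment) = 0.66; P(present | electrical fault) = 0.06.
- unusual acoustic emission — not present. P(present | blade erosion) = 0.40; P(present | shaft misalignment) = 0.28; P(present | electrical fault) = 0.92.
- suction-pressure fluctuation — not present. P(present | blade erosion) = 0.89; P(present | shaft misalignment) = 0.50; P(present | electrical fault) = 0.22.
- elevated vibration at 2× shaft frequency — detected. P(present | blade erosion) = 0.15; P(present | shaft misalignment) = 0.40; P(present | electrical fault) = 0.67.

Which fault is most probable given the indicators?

shaft misalignment

Multiply each prior by the joint likelihood of the indicator pattern (using 1 − P(present | H) for each absent indicator):
  blade erosion: 0.370 × 0.35 × (1 − 0.40) × (1 − 0.89) × 0.15 = 0.001282
  shaft misalignment: 0.253 × 0.66 × (1 − 0.28) × (1 − 0.50) × 0.40 = 0.024045
  electrical fault: 0.377 × 0.06 × (1 − 0.92) × (1 − 0.22) × 0.67 = 0.0009457
Normalizing constant Z = 0.001282 + 0.024045 + 0.0009457 = 0.026273.
P(blade erosion | evidence) ≈ 0.001282 / 0.026273 ≈ 0.049
P(shaft misalignment | evidence) ≈ 0.024045 / 0.026273 ≈ 0.915
P(electrical fault | evidence) ≈ 0.0009457 / 0.026273 ≈ 0.036
The largest is 0.915, so shaft misalignment is most probable.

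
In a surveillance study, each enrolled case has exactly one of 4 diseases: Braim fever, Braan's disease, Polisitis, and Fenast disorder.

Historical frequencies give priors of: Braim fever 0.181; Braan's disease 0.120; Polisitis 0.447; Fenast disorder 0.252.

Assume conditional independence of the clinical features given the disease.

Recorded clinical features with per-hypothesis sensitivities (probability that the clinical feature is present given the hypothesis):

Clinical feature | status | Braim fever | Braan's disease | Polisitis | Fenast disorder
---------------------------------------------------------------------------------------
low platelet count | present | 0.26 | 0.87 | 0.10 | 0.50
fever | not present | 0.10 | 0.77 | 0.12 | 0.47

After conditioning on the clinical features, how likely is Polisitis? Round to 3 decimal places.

Multiply each prior by the joint likelihood of the clinical feature pattern (using 1 − P(present | H) for each absent clinical feature):
  Braim fever: 0.181 × 0.26 × (1 − 0.10) = 0.042354
  Braan's disease: 0.120 × 0.87 × (1 − 0.77) = 0.024012
  Polisitis: 0.447 × 0.10 × (1 − 0.12) = 0.039336
  Fenast disorder: 0.252 × 0.50 × (1 − 0.47) = 0.06678
Marginal likelihood of the evidence = 0.17248.
P(Polisitis | evidence) = 0.039336 / 0.17248 ≈ 0.228.

0.228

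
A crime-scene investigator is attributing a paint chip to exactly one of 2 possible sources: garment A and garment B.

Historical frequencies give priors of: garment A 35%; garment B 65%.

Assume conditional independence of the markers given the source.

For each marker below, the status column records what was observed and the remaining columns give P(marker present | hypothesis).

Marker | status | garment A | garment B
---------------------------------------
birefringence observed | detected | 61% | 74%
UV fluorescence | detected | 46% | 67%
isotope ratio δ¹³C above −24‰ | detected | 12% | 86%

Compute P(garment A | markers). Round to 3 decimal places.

For each hypothesis, the unnormalized posterior weight is prior × product of the marker likelihoods:
  garment A: 0.35 × 0.61 × 0.46 × 0.12 = 0.011785
  garment B: 0.65 × 0.74 × 0.67 × 0.86 = 0.27715
Marginal likelihood of the evidence = 0.28894.
P(garment A | evidence) = 0.011785 / 0.28894 ≈ 0.041.

0.041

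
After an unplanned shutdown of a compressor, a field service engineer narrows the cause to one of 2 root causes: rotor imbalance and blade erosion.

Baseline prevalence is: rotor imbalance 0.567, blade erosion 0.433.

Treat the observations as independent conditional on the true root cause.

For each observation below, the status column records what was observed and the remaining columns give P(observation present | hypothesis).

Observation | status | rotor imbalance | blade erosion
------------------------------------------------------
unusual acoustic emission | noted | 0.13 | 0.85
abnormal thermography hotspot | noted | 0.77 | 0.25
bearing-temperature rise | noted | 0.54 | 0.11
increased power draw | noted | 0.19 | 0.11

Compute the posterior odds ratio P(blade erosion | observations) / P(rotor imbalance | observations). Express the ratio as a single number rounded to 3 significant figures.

The normalizing constant cancels in an odds ratio, so compute prior × likelihood for the two hypotheses only:
  blade erosion: 0.433 × 0.85 × 0.25 × 0.11 × 0.11 = 0.0011134
  rotor imbalance: 0.567 × 0.13 × 0.77 × 0.54 × 0.19 = 0.0058232
Posterior odds = 0.0011134 / 0.0058232 ≈ 0.191.

0.191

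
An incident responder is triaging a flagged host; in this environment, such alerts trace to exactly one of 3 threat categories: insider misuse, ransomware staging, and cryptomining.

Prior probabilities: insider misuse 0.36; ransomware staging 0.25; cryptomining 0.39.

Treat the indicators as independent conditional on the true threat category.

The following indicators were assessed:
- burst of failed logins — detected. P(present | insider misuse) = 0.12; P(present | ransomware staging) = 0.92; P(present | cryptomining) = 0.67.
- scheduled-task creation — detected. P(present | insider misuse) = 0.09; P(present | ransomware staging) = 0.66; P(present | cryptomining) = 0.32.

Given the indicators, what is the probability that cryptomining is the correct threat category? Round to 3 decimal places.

By Bayes' rule with conditional independence, the unnormalized weight for each hypothesis is prior × ∏ likelihoods:
  insider misuse: 0.36 × 0.12 × 0.09 = 0.003888
  ransomware staging: 0.25 × 0.92 × 0.66 = 0.1518
  cryptomining: 0.39 × 0.67 × 0.32 = 0.083616
The unnormalized weights sum to 0.2393.
P(cryptomining | evidence) = 0.083616 / 0.2393 ≈ 0.349.

0.349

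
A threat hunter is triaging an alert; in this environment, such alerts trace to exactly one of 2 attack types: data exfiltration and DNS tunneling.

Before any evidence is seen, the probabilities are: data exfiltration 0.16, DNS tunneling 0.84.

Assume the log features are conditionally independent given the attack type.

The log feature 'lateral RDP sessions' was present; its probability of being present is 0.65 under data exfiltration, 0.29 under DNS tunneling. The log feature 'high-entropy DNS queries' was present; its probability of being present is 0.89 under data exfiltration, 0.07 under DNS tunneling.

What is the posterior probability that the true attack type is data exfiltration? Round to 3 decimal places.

Multiply each prior by the joint likelihood of the log feature pattern:
  data exfiltration: 0.16 × 0.65 × 0.89 = 0.09256
  DNS tunneling: 0.84 × 0.29 × 0.07 = 0.017052
Marginal likelihood of the evidence = 0.10961.
P(data exfiltration | evidence) = 0.09256 / 0.10961 ≈ 0.844.

0.844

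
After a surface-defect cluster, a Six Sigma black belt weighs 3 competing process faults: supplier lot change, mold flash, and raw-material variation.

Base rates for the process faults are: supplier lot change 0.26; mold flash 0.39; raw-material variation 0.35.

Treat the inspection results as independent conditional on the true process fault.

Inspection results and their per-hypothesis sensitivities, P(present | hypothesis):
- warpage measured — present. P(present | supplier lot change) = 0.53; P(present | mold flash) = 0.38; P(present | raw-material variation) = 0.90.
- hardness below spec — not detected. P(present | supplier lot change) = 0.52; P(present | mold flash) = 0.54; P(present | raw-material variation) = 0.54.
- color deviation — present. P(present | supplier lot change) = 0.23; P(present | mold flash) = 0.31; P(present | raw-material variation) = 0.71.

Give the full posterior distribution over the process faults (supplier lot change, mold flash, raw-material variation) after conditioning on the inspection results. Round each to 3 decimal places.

For each hypothesis, the unnormalized posterior weight is prior × product of the inspection result likelihoods (using 1 − P(present | H) for each absent inspection result):
  supplier lot change: 0.26 × 0.53 × (1 − 0.52) × 0.23 = 0.015213
  mold flash: 0.39 × 0.38 × (1 − 0.54) × 0.31 = 0.021133
  raw-material variation: 0.35 × 0.90 × (1 − 0.54) × 0.71 = 0.10288
The unnormalized weights sum to 0.13923.
P(supplier lot change | evidence) = 0.015213 / 0.13923 ≈ 0.109
P(mold flash | evidence) = 0.021133 / 0.13923 ≈ 0.152
P(raw-material variation | evidence) = 0.10288 / 0.13923 ≈ 0.739

0.109, 0.152, 0.739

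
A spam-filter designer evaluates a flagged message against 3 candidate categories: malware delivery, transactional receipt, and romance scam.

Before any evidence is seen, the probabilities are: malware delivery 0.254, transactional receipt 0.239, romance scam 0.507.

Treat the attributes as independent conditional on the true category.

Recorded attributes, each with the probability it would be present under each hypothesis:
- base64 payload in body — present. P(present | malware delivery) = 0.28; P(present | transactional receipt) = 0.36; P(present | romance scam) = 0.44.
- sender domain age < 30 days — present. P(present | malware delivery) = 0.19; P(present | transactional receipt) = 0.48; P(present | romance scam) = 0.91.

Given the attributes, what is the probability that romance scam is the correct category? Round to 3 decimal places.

0.787

By Bayes' rule with conditional independence, the unnormalized weight for each hypothesis is prior × ∏ likelihoods:
  malware delivery: 0.254 × 0.28 × 0.19 = 0.013513
  transactional receipt: 0.239 × 0.36 × 0.48 = 0.041299
  romance scam: 0.507 × 0.44 × 0.91 = 0.203
The unnormalized weights sum to 0.25781.
P(romance scam | evidence) = 0.203 / 0.25781 ≈ 0.787.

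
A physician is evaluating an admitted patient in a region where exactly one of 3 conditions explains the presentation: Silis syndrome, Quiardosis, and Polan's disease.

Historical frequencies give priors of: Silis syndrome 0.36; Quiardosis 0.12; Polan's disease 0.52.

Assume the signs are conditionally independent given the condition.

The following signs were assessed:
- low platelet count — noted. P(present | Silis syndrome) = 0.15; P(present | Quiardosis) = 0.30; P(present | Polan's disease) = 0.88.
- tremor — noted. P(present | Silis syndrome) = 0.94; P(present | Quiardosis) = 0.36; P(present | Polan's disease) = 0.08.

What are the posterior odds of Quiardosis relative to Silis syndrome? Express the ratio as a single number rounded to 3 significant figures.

0.255

Posterior odds equal prior odds times the likelihood ratio; only the two competing hypotheses matter.
  Quiardosis: 0.12 × 0.30 × 0.36 = 0.01296
  Silis syndrome: 0.36 × 0.15 × 0.94 = 0.05076
Posterior odds = 0.01296 / 0.05076 ≈ 0.255.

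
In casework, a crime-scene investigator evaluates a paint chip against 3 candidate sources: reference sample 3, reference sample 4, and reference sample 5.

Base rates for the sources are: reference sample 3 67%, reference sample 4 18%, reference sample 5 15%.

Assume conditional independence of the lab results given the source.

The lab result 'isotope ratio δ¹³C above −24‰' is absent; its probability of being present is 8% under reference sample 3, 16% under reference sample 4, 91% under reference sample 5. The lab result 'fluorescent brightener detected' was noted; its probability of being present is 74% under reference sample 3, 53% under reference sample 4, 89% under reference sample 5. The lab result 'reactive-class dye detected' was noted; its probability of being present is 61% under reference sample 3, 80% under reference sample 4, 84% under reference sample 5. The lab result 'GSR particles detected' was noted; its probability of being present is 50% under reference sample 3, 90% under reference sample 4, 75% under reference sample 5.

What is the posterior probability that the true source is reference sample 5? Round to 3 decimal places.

0.037

By Bayes' rule with conditional independence, the unnormalized weight for each hypothesis is prior × ∏ likelihoods (using 1 − P(present | H) for each absent lab result):
  reference sample 3: 0.67 × (1 − 0.08) × 0.74 × 0.61 × 0.50 = 0.13912
  reference sample 4: 0.18 × (1 − 0.16) × 0.53 × 0.80 × 0.90 = 0.057698
  reference sample 5: 0.15 × (1 − 0.91) × 0.89 × 0.84 × 0.75 = 0.0075694
Normalizing constant Z = 0.13912 + 0.057698 + 0.0075694 = 0.20439.
P(reference sample 5 | evidence) = 0.0075694 / 0.20439 ≈ 0.037.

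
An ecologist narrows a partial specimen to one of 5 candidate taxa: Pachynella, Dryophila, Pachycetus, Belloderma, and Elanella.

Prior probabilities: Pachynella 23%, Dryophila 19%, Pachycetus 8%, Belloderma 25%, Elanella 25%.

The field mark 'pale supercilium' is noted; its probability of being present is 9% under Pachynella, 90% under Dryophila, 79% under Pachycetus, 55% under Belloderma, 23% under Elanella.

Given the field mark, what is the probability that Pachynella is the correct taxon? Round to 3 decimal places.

By Bayes' rule, the unnormalized weight for each hypothesis is prior × likelihood:
  Pachynella: 0.23 × 0.09 = 0.0207
  Dryophila: 0.19 × 0.90 = 0.171
  Pachycetus: 0.08 × 0.79 = 0.0632
  Belloderma: 0.25 × 0.55 = 0.1375
  Elanella: 0.25 × 0.23 = 0.0575
Marginal likelihood of the evidence = 0.4499.
P(Pachynella | evidence) = 0.0207 / 0.4499 ≈ 0.046.

0.046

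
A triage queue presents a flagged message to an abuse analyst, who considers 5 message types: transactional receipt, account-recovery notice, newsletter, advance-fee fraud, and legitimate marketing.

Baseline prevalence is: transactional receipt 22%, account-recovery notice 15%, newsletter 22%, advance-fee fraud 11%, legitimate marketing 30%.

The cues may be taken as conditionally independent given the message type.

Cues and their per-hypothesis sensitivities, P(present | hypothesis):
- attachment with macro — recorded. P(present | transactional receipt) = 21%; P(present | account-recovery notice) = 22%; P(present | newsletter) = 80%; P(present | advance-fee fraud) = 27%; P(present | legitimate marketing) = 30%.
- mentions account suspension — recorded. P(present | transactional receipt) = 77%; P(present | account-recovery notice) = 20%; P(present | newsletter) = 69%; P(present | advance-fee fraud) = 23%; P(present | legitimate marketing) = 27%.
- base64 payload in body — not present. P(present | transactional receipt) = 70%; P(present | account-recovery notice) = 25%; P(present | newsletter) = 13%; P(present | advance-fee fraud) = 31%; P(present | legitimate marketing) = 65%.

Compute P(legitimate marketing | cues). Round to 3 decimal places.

0.063

For each hypothesis, the unnormalized posterior weight is prior × product of the cue likelihoods (using 1 − P(present | H) for each absent cue):
  transactional receipt: 0.22 × 0.21 × 0.77 × (1 − 0.70) = 0.010672
  account-recovery notice: 0.15 × 0.22 × 0.20 × (1 − 0.25) = 0.00495
  newsletter: 0.22 × 0.80 × 0.69 × (1 − 0.13) = 0.10565
  advance-fee fraud: 0.11 × 0.27 × 0.23 × (1 − 0.31) = 0.0047134
  legitimate marketing: 0.30 × 0.30 × 0.27 × (1 − 0.65) = 0.008505
Normalizing constant Z = 0.010672 + 0.00495 + 0.10565 + 0.0047134 + 0.008505 = 0.13449.
P(legitimate marketing | evidence) = 0.008505 / 0.13449 ≈ 0.063.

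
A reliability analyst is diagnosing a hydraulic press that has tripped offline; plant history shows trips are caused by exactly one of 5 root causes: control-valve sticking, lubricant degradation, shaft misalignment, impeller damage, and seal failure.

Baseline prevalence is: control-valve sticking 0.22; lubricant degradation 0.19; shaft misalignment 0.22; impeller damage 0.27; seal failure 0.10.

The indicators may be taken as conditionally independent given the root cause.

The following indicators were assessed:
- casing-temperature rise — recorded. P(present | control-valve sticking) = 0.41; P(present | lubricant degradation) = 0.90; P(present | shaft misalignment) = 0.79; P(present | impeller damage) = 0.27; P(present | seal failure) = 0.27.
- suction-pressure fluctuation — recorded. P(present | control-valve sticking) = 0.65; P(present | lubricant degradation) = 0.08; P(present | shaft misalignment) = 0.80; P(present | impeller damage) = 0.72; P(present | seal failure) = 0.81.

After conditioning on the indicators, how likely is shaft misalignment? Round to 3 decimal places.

By Bayes' rule with conditional independence, the unnormalized weight for each hypothesis is prior × ∏ likelihoods:
  control-valve sticking: 0.22 × 0.41 × 0.65 = 0.05863
  lubricant degradation: 0.19 × 0.90 × 0.08 = 0.01368
  shaft misalignment: 0.22 × 0.79 × 0.80 = 0.13904
  impeller damage: 0.27 × 0.27 × 0.72 = 0.052488
  seal failure: 0.10 × 0.27 × 0.81 = 0.02187
Normalizing constant Z = 0.05863 + 0.01368 + 0.13904 + 0.052488 + 0.02187 = 0.28571.
P(shaft misalignment | evidence) = 0.13904 / 0.28571 ≈ 0.487.

0.487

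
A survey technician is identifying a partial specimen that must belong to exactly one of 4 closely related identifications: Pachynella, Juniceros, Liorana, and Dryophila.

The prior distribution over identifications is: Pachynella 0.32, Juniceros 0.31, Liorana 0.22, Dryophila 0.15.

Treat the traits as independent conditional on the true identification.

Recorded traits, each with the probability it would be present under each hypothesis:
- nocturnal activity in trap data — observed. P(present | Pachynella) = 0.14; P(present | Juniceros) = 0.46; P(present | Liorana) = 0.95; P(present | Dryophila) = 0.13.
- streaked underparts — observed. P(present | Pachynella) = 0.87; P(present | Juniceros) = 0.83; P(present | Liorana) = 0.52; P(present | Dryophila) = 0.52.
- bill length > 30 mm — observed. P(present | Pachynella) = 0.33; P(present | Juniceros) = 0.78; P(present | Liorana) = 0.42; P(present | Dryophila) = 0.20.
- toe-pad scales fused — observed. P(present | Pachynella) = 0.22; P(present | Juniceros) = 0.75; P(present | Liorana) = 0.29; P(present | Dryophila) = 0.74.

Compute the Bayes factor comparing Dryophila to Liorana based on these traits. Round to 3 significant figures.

Joint likelihood of the trait pattern under each hypothesis:
  Dryophila: 0.13 × 0.52 × 0.20 × 0.74 = 0.010005
  Liorana: 0.95 × 0.52 × 0.42 × 0.29 = 0.060169
Bayes factor = 0.010005 / 0.060169 ≈ 0.166

0.166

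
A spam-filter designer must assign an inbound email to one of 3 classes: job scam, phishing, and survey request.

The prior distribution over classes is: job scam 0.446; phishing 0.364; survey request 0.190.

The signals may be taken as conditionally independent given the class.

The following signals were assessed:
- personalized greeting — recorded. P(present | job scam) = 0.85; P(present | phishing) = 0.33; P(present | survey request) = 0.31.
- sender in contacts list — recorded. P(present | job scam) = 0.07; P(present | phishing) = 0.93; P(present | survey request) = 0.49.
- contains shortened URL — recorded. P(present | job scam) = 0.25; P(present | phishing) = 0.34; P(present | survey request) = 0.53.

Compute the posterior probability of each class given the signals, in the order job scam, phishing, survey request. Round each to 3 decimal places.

0.111, 0.634, 0.255

By Bayes' rule with conditional independence, the unnormalized weight for each hypothesis is prior × ∏ likelihoods:
  job scam: 0.446 × 0.85 × 0.07 × 0.25 = 0.0066343
  phishing: 0.364 × 0.33 × 0.93 × 0.34 = 0.037982
  survey request: 0.190 × 0.31 × 0.49 × 0.53 = 0.015296
Normalizing constant Z = 0.0066343 + 0.037982 + 0.015296 = 0.059913.
P(job scam | evidence) = 0.0066343 / 0.059913 ≈ 0.111
P(phishing | evidence) = 0.037982 / 0.059913 ≈ 0.634
P(survey request | evidence) = 0.015296 / 0.059913 ≈ 0.255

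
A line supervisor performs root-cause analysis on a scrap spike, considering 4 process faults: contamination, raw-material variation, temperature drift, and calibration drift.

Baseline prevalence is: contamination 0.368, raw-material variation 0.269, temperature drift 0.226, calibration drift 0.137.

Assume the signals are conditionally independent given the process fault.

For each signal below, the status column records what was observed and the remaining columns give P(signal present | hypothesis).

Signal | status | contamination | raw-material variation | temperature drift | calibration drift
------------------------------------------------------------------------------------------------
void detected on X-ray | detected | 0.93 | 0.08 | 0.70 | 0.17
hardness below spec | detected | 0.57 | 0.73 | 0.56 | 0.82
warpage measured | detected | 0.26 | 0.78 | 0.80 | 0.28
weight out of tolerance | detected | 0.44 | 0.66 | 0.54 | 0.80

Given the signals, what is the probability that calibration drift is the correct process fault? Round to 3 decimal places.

Multiply each prior by the joint likelihood of the signal pattern:
  contamination: 0.368 × 0.93 × 0.57 × 0.26 × 0.44 = 0.022317
  raw-material variation: 0.269 × 0.08 × 0.73 × 0.78 × 0.66 = 0.0080873
  temperature drift: 0.226 × 0.70 × 0.56 × 0.80 × 0.54 = 0.038272
  calibration drift: 0.137 × 0.17 × 0.82 × 0.28 × 0.80 = 0.0042779
Marginal likelihood of the evidence = 0.072954.
P(calibration drift | evidence) = 0.0042779 / 0.072954 ≈ 0.059.

0.059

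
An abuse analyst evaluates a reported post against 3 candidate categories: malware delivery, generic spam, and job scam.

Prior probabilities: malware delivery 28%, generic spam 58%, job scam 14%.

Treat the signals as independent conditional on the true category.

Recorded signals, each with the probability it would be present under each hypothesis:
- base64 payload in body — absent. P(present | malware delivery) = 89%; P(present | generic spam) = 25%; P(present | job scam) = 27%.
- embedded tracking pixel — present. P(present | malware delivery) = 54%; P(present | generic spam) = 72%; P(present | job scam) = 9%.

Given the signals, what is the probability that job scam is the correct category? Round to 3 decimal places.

Multiply each prior by the joint likelihood of the signal pattern (using 1 − P(present | H) for each absent signal):
  malware delivery: 0.28 × (1 − 0.89) × 0.54 = 0.016632
  generic spam: 0.58 × (1 − 0.25) × 0.72 = 0.3132
  job scam: 0.14 × (1 − 0.27) × 0.09 = 0.009198
The unnormalized weights sum to 0.33903.
P(job scam | evidence) = 0.009198 / 0.33903 ≈ 0.027.

0.027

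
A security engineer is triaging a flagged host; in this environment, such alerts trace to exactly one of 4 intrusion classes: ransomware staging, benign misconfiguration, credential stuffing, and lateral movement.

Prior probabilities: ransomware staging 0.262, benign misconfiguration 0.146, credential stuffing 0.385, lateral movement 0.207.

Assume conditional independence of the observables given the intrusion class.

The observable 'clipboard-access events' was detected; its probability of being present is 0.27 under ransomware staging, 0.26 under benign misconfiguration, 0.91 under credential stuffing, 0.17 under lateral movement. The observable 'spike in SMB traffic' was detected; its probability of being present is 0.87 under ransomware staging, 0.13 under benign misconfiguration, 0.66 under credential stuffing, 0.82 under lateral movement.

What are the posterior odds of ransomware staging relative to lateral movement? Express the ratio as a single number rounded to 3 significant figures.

The normalizing constant cancels in an odds ratio, so compute prior × likelihood for the two hypotheses only:
  ransomware staging: 0.262 × 0.27 × 0.87 = 0.061544
  lateral movement: 0.207 × 0.17 × 0.82 = 0.028856
Odds(ransomware staging : lateral movement) = 0.061544 / 0.028856 ≈ 2.13.

2.13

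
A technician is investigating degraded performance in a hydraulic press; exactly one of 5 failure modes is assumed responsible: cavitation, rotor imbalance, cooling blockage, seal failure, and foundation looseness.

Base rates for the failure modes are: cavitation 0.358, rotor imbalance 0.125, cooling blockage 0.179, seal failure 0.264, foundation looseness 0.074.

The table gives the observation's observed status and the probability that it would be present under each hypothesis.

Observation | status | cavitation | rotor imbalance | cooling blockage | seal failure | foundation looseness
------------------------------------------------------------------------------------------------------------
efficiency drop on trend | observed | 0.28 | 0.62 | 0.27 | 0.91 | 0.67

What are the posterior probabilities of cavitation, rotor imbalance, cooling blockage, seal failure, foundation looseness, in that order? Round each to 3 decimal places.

0.194, 0.150, 0.094, 0.466, 0.096

Multiply each prior by the likelihood of the observation:
  cavitation: 0.358 × 0.28 = 0.10024
  rotor imbalance: 0.125 × 0.62 = 0.0775
  cooling blockage: 0.179 × 0.27 = 0.04833
  seal failure: 0.264 × 0.91 = 0.24024
  foundation looseness: 0.074 × 0.67 = 0.04958
Marginal likelihood of the evidence = 0.51589.
P(cavitation | evidence) = 0.10024 / 0.51589 ≈ 0.194
P(rotor imbalance | evidence) = 0.0775 / 0.51589 ≈ 0.150
P(cooling blockage | evidence) = 0.04833 / 0.51589 ≈ 0.094
P(seal failure | evidence) = 0.24024 / 0.51589 ≈ 0.466
P(foundation looseness | evidence) = 0.04958 / 0.51589 ≈ 0.096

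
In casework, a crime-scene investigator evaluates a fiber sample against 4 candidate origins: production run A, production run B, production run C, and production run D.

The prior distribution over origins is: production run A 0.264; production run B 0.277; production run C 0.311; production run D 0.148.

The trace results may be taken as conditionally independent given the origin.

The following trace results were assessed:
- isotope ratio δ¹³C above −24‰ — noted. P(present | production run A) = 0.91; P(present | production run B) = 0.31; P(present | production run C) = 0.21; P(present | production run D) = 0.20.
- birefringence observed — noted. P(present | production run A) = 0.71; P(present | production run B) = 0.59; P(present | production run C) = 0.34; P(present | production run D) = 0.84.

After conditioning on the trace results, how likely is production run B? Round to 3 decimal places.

Multiply each prior by the joint likelihood of the trace result pattern:
  production run A: 0.264 × 0.91 × 0.71 = 0.17057
  production run B: 0.277 × 0.31 × 0.59 = 0.050663
  production run C: 0.311 × 0.21 × 0.34 = 0.022205
  production run D: 0.148 × 0.20 × 0.84 = 0.024864
The unnormalized weights sum to 0.2683.
P(production run B | evidence) = 0.050663 / 0.2683 ≈ 0.189.

0.189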